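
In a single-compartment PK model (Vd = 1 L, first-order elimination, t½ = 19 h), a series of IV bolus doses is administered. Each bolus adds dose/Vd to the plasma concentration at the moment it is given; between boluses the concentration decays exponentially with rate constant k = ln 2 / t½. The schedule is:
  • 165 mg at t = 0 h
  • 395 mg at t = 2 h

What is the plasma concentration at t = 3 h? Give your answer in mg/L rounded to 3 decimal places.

k = ln 2 / 19 = 0.03648 per h
Dose 1 (165 mg at t=0 h): 165·exp(−0.03648·3) = 147.895 mg/L
Dose 2 (395 mg at t=2 h): 395·exp(−0.03648·1) = 380.850 mg/L
C(3) = 147.895 + 380.850 = 528.744 mg/L

528.744 mg/L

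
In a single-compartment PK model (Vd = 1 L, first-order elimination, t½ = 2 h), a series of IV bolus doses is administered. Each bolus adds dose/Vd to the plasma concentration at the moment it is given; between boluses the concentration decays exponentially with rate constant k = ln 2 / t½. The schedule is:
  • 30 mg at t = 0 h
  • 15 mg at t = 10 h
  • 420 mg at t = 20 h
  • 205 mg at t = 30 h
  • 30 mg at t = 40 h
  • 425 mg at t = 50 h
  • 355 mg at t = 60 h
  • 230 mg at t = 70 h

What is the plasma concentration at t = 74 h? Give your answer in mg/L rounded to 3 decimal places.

k = ln 2 / 2 = 0.34657 per h
Dose 1 (30 mg at t=0 h): 30·exp(−0.34657·74) = 0.000 mg/L
Dose 2 (15 mg at t=10 h): 15·exp(−0.34657·64) = 0.000 mg/L
Dose 3 (420 mg at t=20 h): 420·exp(−0.34657·54) = 0.000 mg/L
Dose 4 (205 mg at t=30 h): 205·exp(−0.34657·44) = 0.000 mg/L
Dose 5 (30 mg at t=40 h): 30·exp(−0.34657·34) = 0.000 mg/L
Dose 6 (425 mg at t=50 h): 425·exp(−0.34657·24) = 0.104 mg/L
Dose 7 (355 mg at t=60 h): 355·exp(−0.34657·14) = 2.773 mg/L
Dose 8 (230 mg at t=70 h): 230·exp(−0.34657·4) = 57.500 mg/L
C(74) = 0.000 + 0.000 + 0.000 + 0.000 + 0.000 + 0.104 + 2.773 + 57.500 = 60.377 mg/L

60.377 mg/L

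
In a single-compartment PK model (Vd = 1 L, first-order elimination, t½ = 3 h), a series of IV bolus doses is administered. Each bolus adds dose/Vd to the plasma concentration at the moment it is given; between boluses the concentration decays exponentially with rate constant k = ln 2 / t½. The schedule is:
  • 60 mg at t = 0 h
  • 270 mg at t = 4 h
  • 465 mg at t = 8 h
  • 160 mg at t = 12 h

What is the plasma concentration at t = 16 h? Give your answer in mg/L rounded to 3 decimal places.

k = ln 2 / 3 = 0.23105 per h
Dose 1 (60 mg at t=0 h): 60·exp(−0.23105·16) = 1.488 mg/L
Dose 2 (270 mg at t=4 h): 270·exp(−0.23105·12) = 16.875 mg/L
Dose 3 (465 mg at t=8 h): 465·exp(−0.23105·8) = 73.233 mg/L
Dose 4 (160 mg at t=12 h): 160·exp(−0.23105·4) = 63.496 mg/L
C(16) = 1.488 + 16.875 + 73.233 + 63.496 = 155.092 mg/L

155.092 mg/L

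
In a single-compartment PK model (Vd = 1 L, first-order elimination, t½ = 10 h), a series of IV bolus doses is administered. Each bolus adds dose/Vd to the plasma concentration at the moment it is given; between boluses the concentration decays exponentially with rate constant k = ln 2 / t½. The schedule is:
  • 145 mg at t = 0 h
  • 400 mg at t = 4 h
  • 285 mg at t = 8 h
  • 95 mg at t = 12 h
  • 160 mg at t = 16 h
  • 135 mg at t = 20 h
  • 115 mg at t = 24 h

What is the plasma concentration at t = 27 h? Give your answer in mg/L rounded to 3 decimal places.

464.645 mg/L

k = ln 2 / 10 = 0.06931 per h
Dose 1 (145 mg at t=0 h): 145·exp(−0.06931·27) = 22.314 mg/L
Dose 2 (400 mg at t=4 h): 400·exp(−0.06931·23) = 81.225 mg/L
Dose 3 (285 mg at t=8 h): 285·exp(−0.06931·19) = 76.364 mg/L
Dose 4 (95 mg at t=12 h): 95·exp(−0.06931·15) = 33.588 mg/L
Dose 5 (160 mg at t=16 h): 160·exp(−0.06931·11) = 74.643 mg/L
Dose 6 (135 mg at t=20 h): 135·exp(−0.06931·7) = 83.102 mg/L
Dose 7 (115 mg at t=24 h): 115·exp(−0.06931·3) = 93.409 mg/L
C(27) = 22.314 + 81.225 + 76.364 + 33.588 + 74.643 + 83.102 + 93.409 = 464.645 mg/L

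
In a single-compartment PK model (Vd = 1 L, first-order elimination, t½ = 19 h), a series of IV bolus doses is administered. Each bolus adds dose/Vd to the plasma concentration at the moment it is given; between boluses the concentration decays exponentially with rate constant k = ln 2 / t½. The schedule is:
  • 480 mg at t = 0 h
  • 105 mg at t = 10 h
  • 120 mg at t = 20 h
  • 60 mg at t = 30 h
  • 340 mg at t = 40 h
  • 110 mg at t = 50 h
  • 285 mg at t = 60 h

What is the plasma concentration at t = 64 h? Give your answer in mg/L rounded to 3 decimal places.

556.543 mg/L

k = ln 2 / 19 = 0.03648 per h
Dose 1 (480 mg at t=0 h): 480·exp(−0.03648·64) = 46.478 mg/L
Dose 2 (105 mg at t=10 h): 105·exp(−0.03648·54) = 14.643 mg/L
Dose 3 (120 mg at t=20 h): 120·exp(−0.03648·44) = 24.102 mg/L
Dose 4 (60 mg at t=30 h): 60·exp(−0.03648·34) = 17.357 mg/L
Dose 5 (340 mg at t=40 h): 340·exp(−0.03648·24) = 141.655 mg/L
Dose 6 (110 mg at t=50 h): 110·exp(−0.03648·14) = 66.006 mg/L
Dose 7 (285 mg at t=60 h): 285·exp(−0.03648·4) = 246.303 mg/L
C(64) = 46.478 + 14.643 + 24.102 + 17.357 + 141.655 + 66.006 + 246.303 = 556.543 mg/L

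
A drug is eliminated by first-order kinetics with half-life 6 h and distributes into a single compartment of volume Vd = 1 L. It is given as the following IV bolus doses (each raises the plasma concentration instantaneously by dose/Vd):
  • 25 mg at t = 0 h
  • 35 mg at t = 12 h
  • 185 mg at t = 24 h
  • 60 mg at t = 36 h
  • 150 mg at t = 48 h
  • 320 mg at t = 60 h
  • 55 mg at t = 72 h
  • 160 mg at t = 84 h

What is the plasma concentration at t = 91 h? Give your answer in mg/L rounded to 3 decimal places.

k = ln 2 / 6 = 0.11552 per h
Dose 1 (25 mg at t=0 h): 25·exp(−0.11552·91) = 0.001 mg/L
Dose 2 (35 mg at t=12 h): 35·exp(−0.11552·79) = 0.004 mg/L
Dose 3 (185 mg at t=24 h): 185·exp(−0.11552·67) = 0.080 mg/L
Dose 4 (60 mg at t=36 h): 60·exp(−0.11552·55) = 0.104 mg/L
Dose 5 (150 mg at t=48 h): 150·exp(−0.11552·43) = 1.044 mg/L
Dose 6 (320 mg at t=60 h): 320·exp(−0.11552·31) = 8.909 mg/L
Dose 7 (55 mg at t=72 h): 55·exp(−0.11552·19) = 6.125 mg/L
Dose 8 (160 mg at t=84 h): 160·exp(−0.11552·7) = 71.272 mg/L
C(91) = 0.001 + 0.004 + 0.080 + 0.104 + 1.044 + 8.909 + 6.125 + 71.272 = 87.539 mg/L

87.539 mg/L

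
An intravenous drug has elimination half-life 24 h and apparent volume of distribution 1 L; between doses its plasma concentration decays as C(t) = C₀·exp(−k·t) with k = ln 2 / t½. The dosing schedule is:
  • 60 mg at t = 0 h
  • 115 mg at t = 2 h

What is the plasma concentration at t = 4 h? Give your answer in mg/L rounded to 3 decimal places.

161.999 mg/L

k = ln 2 / 24 = 0.02888 per h
Dose 1 (60 mg at t=0 h): 60·exp(−0.02888·4) = 53.454 mg/L
Dose 2 (115 mg at t=2 h): 115·exp(−0.02888·2) = 108.546 mg/L
C(4) = 53.454 + 108.546 = 161.999 mg/L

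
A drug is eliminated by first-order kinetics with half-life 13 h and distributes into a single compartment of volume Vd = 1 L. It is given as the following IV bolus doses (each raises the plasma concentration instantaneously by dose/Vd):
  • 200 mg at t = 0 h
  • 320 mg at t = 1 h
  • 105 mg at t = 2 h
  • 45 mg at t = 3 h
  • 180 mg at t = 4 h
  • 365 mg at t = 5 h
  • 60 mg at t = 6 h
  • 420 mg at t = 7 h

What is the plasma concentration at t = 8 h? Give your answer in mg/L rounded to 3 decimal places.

k = ln 2 / 13 = 0.05332 per h
Dose 1 (200 mg at t=0 h): 200·exp(−0.05332·8) = 130.551 mg/L
Dose 2 (320 mg at t=1 h): 320·exp(−0.05332·7) = 220.322 mg/L
Dose 3 (105 mg at t=2 h): 105·exp(−0.05332·6) = 76.252 mg/L
Dose 4 (45 mg at t=3 h): 45·exp(−0.05332·5) = 34.469 mg/L
Dose 5 (180 mg at t=4 h): 180·exp(−0.05332·4) = 145.428 mg/L
Dose 6 (365 mg at t=5 h): 365·exp(−0.05332·3) = 311.046 mg/L
Dose 7 (60 mg at t=6 h): 60·exp(−0.05332·2) = 53.931 mg/L
Dose 8 (420 mg at t=7 h): 420·exp(−0.05332·1) = 398.193 mg/L
C(8) = 130.551 + 220.322 + 76.252 + 34.469 + 145.428 + 311.046 + 53.931 + 398.193 = 1370.192 mg/L

1370.192 mg/L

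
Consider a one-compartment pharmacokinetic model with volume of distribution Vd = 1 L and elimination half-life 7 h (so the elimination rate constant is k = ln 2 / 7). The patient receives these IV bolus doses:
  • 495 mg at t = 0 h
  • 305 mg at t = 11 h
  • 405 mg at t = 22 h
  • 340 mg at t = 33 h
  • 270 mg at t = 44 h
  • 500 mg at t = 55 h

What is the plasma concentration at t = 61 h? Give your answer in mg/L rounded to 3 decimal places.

k = ln 2 / 7 = 0.09902 per h
Dose 1 (495 mg at t=0 h): 495·exp(−0.09902·61) = 1.179 mg/L
Dose 2 (305 mg at t=11 h): 305·exp(−0.09902·50) = 2.158 mg/L
Dose 3 (405 mg at t=22 h): 405·exp(−0.09902·39) = 8.517 mg/L
Dose 4 (340 mg at t=33 h): 340·exp(−0.09902·28) = 21.250 mg/L
Dose 5 (270 mg at t=44 h): 270·exp(−0.09902·17) = 50.152 mg/L
Dose 6 (500 mg at t=55 h): 500·exp(−0.09902·6) = 276.022 mg/L
C(61) = 1.179 + 2.158 + 8.517 + 21.250 + 50.152 + 276.022 = 359.278 mg/L

359.278 mg/L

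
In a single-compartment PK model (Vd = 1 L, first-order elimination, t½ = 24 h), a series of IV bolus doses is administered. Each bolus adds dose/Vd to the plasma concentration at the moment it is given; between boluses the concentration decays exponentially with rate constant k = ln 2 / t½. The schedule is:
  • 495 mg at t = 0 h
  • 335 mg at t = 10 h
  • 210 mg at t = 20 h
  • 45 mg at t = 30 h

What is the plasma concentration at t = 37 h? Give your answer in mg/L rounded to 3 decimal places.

k = ln 2 / 24 = 0.02888 per h
Dose 1 (495 mg at t=0 h): 495·exp(−0.02888·37) = 170.027 mg/L
Dose 2 (335 mg at t=10 h): 335·exp(−0.02888·27) = 153.598 mg/L
Dose 3 (210 mg at t=20 h): 210·exp(−0.02888·17) = 128.526 mg/L
Dose 4 (45 mg at t=30 h): 45·exp(−0.02888·7) = 36.763 mg/L
C(37) = 170.027 + 153.598 + 128.526 + 36.763 = 488.914 mg/L

488.914 mg/L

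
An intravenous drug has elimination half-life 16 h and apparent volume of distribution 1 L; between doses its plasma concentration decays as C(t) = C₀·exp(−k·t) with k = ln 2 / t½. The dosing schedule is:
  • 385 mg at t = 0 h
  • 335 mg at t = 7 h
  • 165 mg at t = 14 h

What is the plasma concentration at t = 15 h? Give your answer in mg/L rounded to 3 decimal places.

595.908 mg/L

k = ln 2 / 16 = 0.04332 per h
Dose 1 (385 mg at t=0 h): 385·exp(−0.04332·15) = 201.023 mg/L
Dose 2 (335 mg at t=7 h): 335·exp(−0.04332·8) = 236.881 mg/L
Dose 3 (165 mg at t=14 h): 165·exp(−0.04332·1) = 158.005 mg/L
C(15) = 201.023 + 236.881 + 158.005 = 595.908 mg/L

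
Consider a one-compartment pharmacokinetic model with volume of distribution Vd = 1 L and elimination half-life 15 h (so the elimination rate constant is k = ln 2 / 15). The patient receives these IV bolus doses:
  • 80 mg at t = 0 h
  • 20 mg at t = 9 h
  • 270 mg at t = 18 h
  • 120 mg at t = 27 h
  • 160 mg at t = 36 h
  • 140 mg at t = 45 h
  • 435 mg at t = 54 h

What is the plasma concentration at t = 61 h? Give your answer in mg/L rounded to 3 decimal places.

500.555 mg/L

k = ln 2 / 15 = 0.04621 per h
Dose 1 (80 mg at t=0 h): 80·exp(−0.04621·61) = 4.774 mg/L
Dose 2 (20 mg at t=9 h): 20·exp(−0.04621·52) = 1.809 mg/L
Dose 3 (270 mg at t=18 h): 270·exp(−0.04621·43) = 37.018 mg/L
Dose 4 (120 mg at t=27 h): 120·exp(−0.04621·34) = 24.937 mg/L
Dose 5 (160 mg at t=36 h): 160·exp(−0.04621·25) = 50.397 mg/L
Dose 6 (140 mg at t=45 h): 140·exp(−0.04621·16) = 66.839 mg/L
Dose 7 (435 mg at t=54 h): 435·exp(−0.04621·7) = 314.781 mg/L
C(61) = 4.774 + 1.809 + 37.018 + 24.937 + 50.397 + 66.839 + 314.781 = 500.555 mg/L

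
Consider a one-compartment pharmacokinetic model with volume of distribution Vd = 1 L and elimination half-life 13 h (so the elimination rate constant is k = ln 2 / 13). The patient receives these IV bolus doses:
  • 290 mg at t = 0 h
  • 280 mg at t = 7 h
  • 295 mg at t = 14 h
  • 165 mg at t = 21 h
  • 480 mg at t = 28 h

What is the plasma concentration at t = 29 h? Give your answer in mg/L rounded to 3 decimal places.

843.786 mg/L

k = ln 2 / 13 = 0.05332 per h
Dose 1 (290 mg at t=0 h): 290·exp(−0.05332·29) = 61.783 mg/L
Dose 2 (280 mg at t=7 h): 280·exp(−0.05332·22) = 86.641 mg/L
Dose 3 (295 mg at t=14 h): 295·exp(−0.05332·15) = 132.581 mg/L
Dose 4 (165 mg at t=21 h): 165·exp(−0.05332·8) = 107.705 mg/L
Dose 5 (480 mg at t=28 h): 480·exp(−0.05332·1) = 455.077 mg/L
C(29) = 61.783 + 86.641 + 132.581 + 107.705 + 455.077 = 843.786 mg/L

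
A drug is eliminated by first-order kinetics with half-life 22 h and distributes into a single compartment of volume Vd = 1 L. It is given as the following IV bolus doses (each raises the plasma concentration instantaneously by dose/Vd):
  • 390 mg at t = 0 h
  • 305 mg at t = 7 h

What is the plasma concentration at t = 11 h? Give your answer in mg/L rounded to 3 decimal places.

544.657 mg/L

k = ln 2 / 22 = 0.03151 per h
Dose 1 (390 mg at t=0 h): 390·exp(−0.03151·11) = 275.772 mg/L
Dose 2 (305 mg at t=7 h): 305·exp(−0.03151·4) = 268.885 mg/L
C(11) = 275.772 + 268.885 = 544.657 mg/L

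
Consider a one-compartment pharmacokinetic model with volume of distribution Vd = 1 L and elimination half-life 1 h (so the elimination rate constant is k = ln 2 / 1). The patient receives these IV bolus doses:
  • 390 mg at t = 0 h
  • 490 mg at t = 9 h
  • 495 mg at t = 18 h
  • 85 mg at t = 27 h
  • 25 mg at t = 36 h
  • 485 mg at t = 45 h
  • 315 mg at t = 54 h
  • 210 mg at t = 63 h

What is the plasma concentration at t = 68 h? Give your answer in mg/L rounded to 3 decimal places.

k = ln 2 / 1 = 0.69315 per h
Dose 1 (390 mg at t=0 h): 390·exp(−0.69315·68) = 0.000 mg/L
Dose 2 (490 mg at t=9 h): 490·exp(−0.69315·59) = 0.000 mg/L
Dose 3 (495 mg at t=18 h): 495·exp(−0.69315·50) = 0.000 mg/L
Dose 4 (85 mg at t=27 h): 85·exp(−0.69315·41) = 0.000 mg/L
Dose 5 (25 mg at t=36 h): 25·exp(−0.69315·32) = 0.000 mg/L
Dose 6 (485 mg at t=45 h): 485·exp(−0.69315·23) = 0.000 mg/L
Dose 7 (315 mg at t=54 h): 315·exp(−0.69315·14) = 0.019 mg/L
Dose 8 (210 mg at t=63 h): 210·exp(−0.69315·5) = 6.562 mg/L
C(68) = 0.000 + 0.000 + 0.000 + 0.000 + 0.000 + 0.000 + 0.019 + 6.562 = 6.582 mg/L

6.582 mg/L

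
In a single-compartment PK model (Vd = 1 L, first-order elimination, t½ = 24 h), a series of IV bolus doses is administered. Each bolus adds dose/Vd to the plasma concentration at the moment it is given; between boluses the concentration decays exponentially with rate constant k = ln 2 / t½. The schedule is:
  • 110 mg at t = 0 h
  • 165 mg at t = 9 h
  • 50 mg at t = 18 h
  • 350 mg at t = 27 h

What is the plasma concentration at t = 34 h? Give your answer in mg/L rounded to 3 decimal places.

438.788 mg/L

k = ln 2 / 24 = 0.02888 per h
Dose 1 (110 mg at t=0 h): 110·exp(−0.02888·34) = 41.203 mg/L
Dose 2 (165 mg at t=9 h): 165·exp(−0.02888·25) = 80.151 mg/L
Dose 3 (50 mg at t=18 h): 50·exp(−0.02888·16) = 31.498 mg/L
Dose 4 (350 mg at t=27 h): 350·exp(−0.02888·7) = 285.935 mg/L
C(34) = 41.203 + 80.151 + 31.498 + 285.935 = 438.788 mg/L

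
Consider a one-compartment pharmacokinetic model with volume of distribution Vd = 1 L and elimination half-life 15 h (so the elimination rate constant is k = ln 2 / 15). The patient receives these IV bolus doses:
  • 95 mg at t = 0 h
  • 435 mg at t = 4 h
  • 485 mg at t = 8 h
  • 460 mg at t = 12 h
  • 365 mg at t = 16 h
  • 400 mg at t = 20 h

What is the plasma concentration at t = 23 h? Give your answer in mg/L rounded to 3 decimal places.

1345.157 mg/L

k = ln 2 / 15 = 0.04621 per h
Dose 1 (95 mg at t=0 h): 95·exp(−0.04621·23) = 32.820 mg/L
Dose 2 (435 mg at t=4 h): 435·exp(−0.04621·19) = 180.794 mg/L
Dose 3 (485 mg at t=8 h): 485·exp(−0.04621·15) = 242.500 mg/L
Dose 4 (460 mg at t=12 h): 460·exp(−0.04621·11) = 276.696 mg/L
Dose 5 (365 mg at t=16 h): 365·exp(−0.04621·7) = 264.127 mg/L
Dose 6 (400 mg at t=20 h): 400·exp(−0.04621·3) = 348.220 mg/L
C(23) = 32.820 + 180.794 + 242.500 + 276.696 + 264.127 + 348.220 = 1345.157 mg/L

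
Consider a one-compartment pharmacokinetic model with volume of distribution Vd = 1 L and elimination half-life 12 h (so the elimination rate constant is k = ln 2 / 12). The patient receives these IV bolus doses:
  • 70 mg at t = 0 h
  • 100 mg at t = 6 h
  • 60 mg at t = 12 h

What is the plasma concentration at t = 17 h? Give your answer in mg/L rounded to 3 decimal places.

k = ln 2 / 12 = 0.05776 per h
Dose 1 (70 mg at t=0 h): 70·exp(−0.05776·17) = 26.220 mg/L
Dose 2 (100 mg at t=6 h): 100·exp(−0.05776·11) = 52.973 mg/L
Dose 3 (60 mg at t=12 h): 60·exp(−0.05776·5) = 44.949 mg/L
C(17) = 26.220 + 52.973 + 44.949 = 124.143 mg/L

124.143 mg/L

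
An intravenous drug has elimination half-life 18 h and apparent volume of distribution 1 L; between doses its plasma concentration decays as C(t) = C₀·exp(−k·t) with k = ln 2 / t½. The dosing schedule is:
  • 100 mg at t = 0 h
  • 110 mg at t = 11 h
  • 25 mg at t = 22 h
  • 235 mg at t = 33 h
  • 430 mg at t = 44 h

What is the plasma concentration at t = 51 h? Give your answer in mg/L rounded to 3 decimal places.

k = ln 2 / 18 = 0.03851 per h
Dose 1 (100 mg at t=0 h): 100·exp(−0.03851·51) = 14.031 mg/L
Dose 2 (110 mg at t=11 h): 110·exp(−0.03851·40) = 23.574 mg/L
Dose 3 (25 mg at t=22 h): 25·exp(−0.03851·29) = 8.184 mg/L
Dose 4 (235 mg at t=33 h): 235·exp(−0.03851·18) = 117.500 mg/L
Dose 5 (430 mg at t=44 h): 430·exp(−0.03851·7) = 328.399 mg/L
C(51) = 14.031 + 23.574 + 8.184 + 117.500 + 328.399 = 491.687 mg/L

491.687 mg/L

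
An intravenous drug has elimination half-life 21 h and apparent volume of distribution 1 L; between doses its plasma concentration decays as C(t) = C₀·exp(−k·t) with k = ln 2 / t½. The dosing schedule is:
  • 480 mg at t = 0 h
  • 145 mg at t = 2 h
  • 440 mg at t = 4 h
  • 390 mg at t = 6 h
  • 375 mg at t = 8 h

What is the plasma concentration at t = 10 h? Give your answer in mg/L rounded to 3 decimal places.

1510.164 mg/L

k = ln 2 / 21 = 0.03301 per h
Dose 1 (480 mg at t=0 h): 480·exp(−0.03301·10) = 345.059 mg/L
Dose 2 (145 mg at t=2 h): 145·exp(−0.03301·8) = 111.350 mg/L
Dose 3 (440 mg at t=4 h): 440·exp(−0.03301·6) = 360.948 mg/L
Dose 4 (390 mg at t=6 h): 390·exp(−0.03301·4) = 341.763 mg/L
Dose 5 (375 mg at t=8 h): 375·exp(−0.03301·2) = 351.044 mg/L
C(10) = 345.059 + 111.350 + 360.948 + 341.763 + 351.044 = 1510.164 mg/L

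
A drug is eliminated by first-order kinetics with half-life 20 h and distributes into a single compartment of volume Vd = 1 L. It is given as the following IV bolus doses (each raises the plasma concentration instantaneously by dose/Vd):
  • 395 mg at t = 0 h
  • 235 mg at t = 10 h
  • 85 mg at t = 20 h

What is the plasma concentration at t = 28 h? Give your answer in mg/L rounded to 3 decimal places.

k = ln 2 / 20 = 0.03466 per h
Dose 1 (395 mg at t=0 h): 395·exp(−0.03466·28) = 149.677 mg/L
Dose 2 (235 mg at t=10 h): 235·exp(−0.03466·18) = 125.933 mg/L
Dose 3 (85 mg at t=20 h): 85·exp(−0.03466·8) = 64.418 mg/L
C(28) = 149.677 + 125.933 + 64.418 = 340.028 mg/L

340.028 mg/L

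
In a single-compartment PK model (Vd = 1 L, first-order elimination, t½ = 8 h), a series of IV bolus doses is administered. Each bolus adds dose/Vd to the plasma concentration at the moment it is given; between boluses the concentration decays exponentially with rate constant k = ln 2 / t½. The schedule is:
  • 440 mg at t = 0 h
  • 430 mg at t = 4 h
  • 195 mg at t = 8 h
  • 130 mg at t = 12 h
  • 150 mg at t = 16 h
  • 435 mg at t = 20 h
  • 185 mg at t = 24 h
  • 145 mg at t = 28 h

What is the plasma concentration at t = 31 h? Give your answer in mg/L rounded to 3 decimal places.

k = ln 2 / 8 = 0.08664 per h
Dose 1 (440 mg at t=0 h): 440·exp(−0.08664·31) = 29.989 mg/L
Dose 2 (430 mg at t=4 h): 430·exp(−0.08664·27) = 41.447 mg/L
Dose 3 (195 mg at t=8 h): 195·exp(−0.08664·23) = 26.581 mg/L
Dose 4 (130 mg at t=12 h): 130·exp(−0.08664·19) = 25.061 mg/L
Dose 5 (150 mg at t=16 h): 150·exp(−0.08664·15) = 40.894 mg/L
Dose 6 (435 mg at t=20 h): 435·exp(−0.08664·11) = 167.715 mg/L
Dose 7 (185 mg at t=24 h): 185·exp(−0.08664·7) = 100.872 mg/L
Dose 8 (145 mg at t=28 h): 145·exp(−0.08664·3) = 111.810 mg/L
C(31) = 29.989 + 41.447 + 26.581 + 25.061 + 40.894 + 167.715 + 100.872 + 111.810 = 544.370 mg/L

544.370 mg/L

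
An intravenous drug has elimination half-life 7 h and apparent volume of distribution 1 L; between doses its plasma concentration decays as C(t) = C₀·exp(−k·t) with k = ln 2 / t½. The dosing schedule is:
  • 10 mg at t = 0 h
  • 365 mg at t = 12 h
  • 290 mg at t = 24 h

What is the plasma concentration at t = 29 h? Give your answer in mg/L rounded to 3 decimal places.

245.122 mg/L

k = ln 2 / 7 = 0.09902 per h
Dose 1 (10 mg at t=0 h): 10·exp(−0.09902·29) = 0.566 mg/L
Dose 2 (365 mg at t=12 h): 365·exp(−0.09902·17) = 67.798 mg/L
Dose 3 (290 mg at t=24 h): 290·exp(−0.09902·5) = 176.757 mg/L
C(29) = 0.566 + 67.798 + 176.757 = 245.122 mg/L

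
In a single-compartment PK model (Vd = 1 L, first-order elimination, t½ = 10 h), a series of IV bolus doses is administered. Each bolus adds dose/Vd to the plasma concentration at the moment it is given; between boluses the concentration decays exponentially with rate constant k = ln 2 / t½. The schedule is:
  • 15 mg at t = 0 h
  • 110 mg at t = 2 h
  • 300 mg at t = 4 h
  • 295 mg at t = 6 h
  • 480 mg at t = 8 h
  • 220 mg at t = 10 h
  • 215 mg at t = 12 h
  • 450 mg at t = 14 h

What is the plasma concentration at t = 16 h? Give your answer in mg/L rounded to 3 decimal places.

1300.234 mg/L

k = ln 2 / 10 = 0.06931 per h
Dose 1 (15 mg at t=0 h): 15·exp(−0.06931·16) = 4.948 mg/L
Dose 2 (110 mg at t=2 h): 110·exp(−0.06931·14) = 41.682 mg/L
Dose 3 (300 mg at t=4 h): 300·exp(−0.06931·12) = 130.583 mg/L
Dose 4 (295 mg at t=6 h): 295·exp(−0.06931·10) = 147.500 mg/L
Dose 5 (480 mg at t=8 h): 480·exp(−0.06931·8) = 275.688 mg/L
Dose 6 (220 mg at t=10 h): 220·exp(−0.06931·6) = 145.146 mg/L
Dose 7 (215 mg at t=12 h): 215·exp(−0.06931·4) = 162.940 mg/L
Dose 8 (450 mg at t=14 h): 450·exp(−0.06931·2) = 391.748 mg/L
C(16) = 4.948 + 41.682 + 130.583 + 147.500 + 275.688 + 145.146 + 162.940 + 391.748 = 1300.234 mg/L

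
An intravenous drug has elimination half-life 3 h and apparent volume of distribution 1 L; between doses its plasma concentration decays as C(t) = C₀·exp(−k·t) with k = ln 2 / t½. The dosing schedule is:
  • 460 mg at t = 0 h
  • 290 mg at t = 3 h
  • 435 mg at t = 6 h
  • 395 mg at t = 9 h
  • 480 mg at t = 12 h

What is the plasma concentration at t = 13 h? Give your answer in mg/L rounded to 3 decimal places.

k = ln 2 / 3 = 0.23105 per h
Dose 1 (460 mg at t=0 h): 460·exp(−0.23105·13) = 22.819 mg/L
Dose 2 (290 mg at t=3 h): 290·exp(−0.23105·10) = 28.772 mg/L
Dose 3 (435 mg at t=6 h): 435·exp(−0.23105·7) = 86.315 mg/L
Dose 4 (395 mg at t=9 h): 395·exp(−0.23105·4) = 156.756 mg/L
Dose 5 (480 mg at t=12 h): 480·exp(−0.23105·1) = 380.976 mg/L
C(13) = 22.819 + 28.772 + 86.315 + 156.756 + 380.976 = 675.638 mg/L

675.638 mg/L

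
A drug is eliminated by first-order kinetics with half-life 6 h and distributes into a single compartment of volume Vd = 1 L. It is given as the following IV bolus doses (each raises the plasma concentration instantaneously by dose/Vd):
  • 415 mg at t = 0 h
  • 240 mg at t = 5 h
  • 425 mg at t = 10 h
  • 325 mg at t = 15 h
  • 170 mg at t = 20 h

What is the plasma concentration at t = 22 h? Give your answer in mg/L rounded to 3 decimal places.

k = ln 2 / 6 = 0.11552 per h
Dose 1 (415 mg at t=0 h): 415·exp(−0.11552·22) = 32.679 mg/L
Dose 2 (240 mg at t=5 h): 240·exp(−0.11552·17) = 33.674 mg/L
Dose 3 (425 mg at t=10 h): 425·exp(−0.11552·12) = 106.250 mg/L
Dose 4 (325 mg at t=15 h): 325·exp(−0.11552·7) = 144.771 mg/L
Dose 5 (170 mg at t=20 h): 170·exp(−0.11552·2) = 134.929 mg/L
C(22) = 32.679 + 33.674 + 106.250 + 144.771 + 134.929 = 452.303 mg/L

452.303 mg/L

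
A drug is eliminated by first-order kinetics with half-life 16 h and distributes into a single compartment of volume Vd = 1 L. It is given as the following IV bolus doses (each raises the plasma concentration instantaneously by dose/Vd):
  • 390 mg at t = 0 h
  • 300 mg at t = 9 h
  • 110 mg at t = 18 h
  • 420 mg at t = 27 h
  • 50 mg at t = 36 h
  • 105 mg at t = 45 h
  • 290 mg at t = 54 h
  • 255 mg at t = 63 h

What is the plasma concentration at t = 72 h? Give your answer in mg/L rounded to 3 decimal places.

455.948 mg/L

k = ln 2 / 16 = 0.04332 per h
Dose 1 (390 mg at t=0 h): 390·exp(−0.04332·72) = 17.236 mg/L
Dose 2 (300 mg at t=9 h): 300·exp(−0.04332·63) = 19.580 mg/L
Dose 3 (110 mg at t=18 h): 110·exp(−0.04332·54) = 10.603 mg/L
Dose 4 (420 mg at t=27 h): 420·exp(−0.04332·45) = 59.786 mg/L
Dose 5 (50 mg at t=36 h): 50·exp(−0.04332·36) = 10.511 mg/L
Dose 6 (105 mg at t=45 h): 105·exp(−0.04332·27) = 32.599 mg/L
Dose 7 (290 mg at t=54 h): 290·exp(−0.04332·18) = 132.966 mg/L
Dose 8 (255 mg at t=63 h): 255·exp(−0.04332·9) = 172.668 mg/L
C(72) = 17.236 + 19.580 + 10.603 + 59.786 + 10.511 + 32.599 + 132.966 + 172.668 = 455.948 mg/L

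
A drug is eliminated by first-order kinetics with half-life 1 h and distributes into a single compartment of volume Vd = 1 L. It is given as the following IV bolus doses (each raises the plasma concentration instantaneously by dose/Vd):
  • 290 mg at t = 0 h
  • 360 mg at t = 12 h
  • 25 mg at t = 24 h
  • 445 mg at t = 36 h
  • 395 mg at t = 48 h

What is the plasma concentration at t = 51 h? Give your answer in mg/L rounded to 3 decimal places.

49.389 mg/L

k = ln 2 / 1 = 0.69315 per h
Dose 1 (290 mg at t=0 h): 290·exp(−0.69315·51) = 0.000 mg/L
Dose 2 (360 mg at t=12 h): 360·exp(−0.69315·39) = 0.000 mg/L
Dose 3 (25 mg at t=24 h): 25·exp(−0.69315·27) = 0.000 mg/L
Dose 4 (445 mg at t=36 h): 445·exp(−0.69315·15) = 0.014 mg/L
Dose 5 (395 mg at t=48 h): 395·exp(−0.69315·3) = 49.375 mg/L
C(51) = 0.000 + 0.000 + 0.000 + 0.014 + 49.375 = 49.389 mg/L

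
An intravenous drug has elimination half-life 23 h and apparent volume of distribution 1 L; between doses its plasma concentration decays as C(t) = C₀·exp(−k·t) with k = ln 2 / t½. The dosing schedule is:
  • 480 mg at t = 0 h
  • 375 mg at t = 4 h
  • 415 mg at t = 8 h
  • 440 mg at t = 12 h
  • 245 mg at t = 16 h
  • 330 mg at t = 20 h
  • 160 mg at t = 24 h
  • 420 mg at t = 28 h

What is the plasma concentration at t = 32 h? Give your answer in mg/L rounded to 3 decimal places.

k = ln 2 / 23 = 0.03014 per h
Dose 1 (480 mg at t=0 h): 480·exp(−0.03014·32) = 182.986 mg/L
Dose 2 (375 mg at t=4 h): 375·exp(−0.03014·28) = 161.272 mg/L
Dose 3 (415 mg at t=8 h): 415·exp(−0.03014·24) = 201.340 mg/L
Dose 4 (440 mg at t=12 h): 440·exp(−0.03014·20) = 240.817 mg/L
Dose 5 (245 mg at t=16 h): 245·exp(−0.03014·16) = 151.270 mg/L
Dose 6 (330 mg at t=20 h): 330·exp(−0.03014·12) = 229.855 mg/L
Dose 7 (160 mg at t=24 h): 160·exp(−0.03014·8) = 125.723 mg/L
Dose 8 (420 mg at t=28 h): 420·exp(−0.03014·4) = 372.303 mg/L
C(32) = 182.986 + 161.272 + 201.340 + 240.817 + 151.270 + 229.855 + 125.723 + 372.303 = 1665.566 mg/L

1665.566 mg/L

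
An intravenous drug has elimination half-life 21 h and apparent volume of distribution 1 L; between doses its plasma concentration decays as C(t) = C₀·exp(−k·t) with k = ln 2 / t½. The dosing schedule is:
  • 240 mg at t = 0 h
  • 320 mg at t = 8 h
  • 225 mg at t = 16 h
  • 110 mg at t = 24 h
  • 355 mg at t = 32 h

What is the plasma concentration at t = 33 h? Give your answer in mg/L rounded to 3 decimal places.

774.546 mg/L

k = ln 2 / 21 = 0.03301 per h
Dose 1 (240 mg at t=0 h): 240·exp(−0.03301·33) = 80.754 mg/L
Dose 2 (320 mg at t=8 h): 320·exp(−0.03301·25) = 140.211 mg/L
Dose 3 (225 mg at t=16 h): 225·exp(−0.03301·17) = 128.378 mg/L
Dose 4 (110 mg at t=24 h): 110·exp(−0.03301·9) = 81.730 mg/L
Dose 5 (355 mg at t=32 h): 355·exp(−0.03301·1) = 343.474 mg/L
C(33) = 80.754 + 140.211 + 128.378 + 81.730 + 343.474 = 774.546 mg/L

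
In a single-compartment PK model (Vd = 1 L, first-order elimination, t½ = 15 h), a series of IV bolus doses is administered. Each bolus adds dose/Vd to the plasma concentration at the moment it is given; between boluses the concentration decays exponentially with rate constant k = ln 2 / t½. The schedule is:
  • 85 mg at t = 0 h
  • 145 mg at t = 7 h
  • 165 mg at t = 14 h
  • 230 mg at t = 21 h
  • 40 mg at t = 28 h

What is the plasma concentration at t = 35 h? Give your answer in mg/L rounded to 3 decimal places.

k = ln 2 / 15 = 0.04621 per h
Dose 1 (85 mg at t=0 h): 85·exp(−0.04621·35) = 16.866 mg/L
Dose 2 (145 mg at t=7 h): 145·exp(−0.04621·28) = 39.760 mg/L
Dose 3 (165 mg at t=14 h): 165·exp(−0.04621·21) = 62.523 mg/L
Dose 4 (230 mg at t=21 h): 230·exp(−0.04621·14) = 120.439 mg/L
Dose 5 (40 mg at t=28 h): 40·exp(−0.04621·7) = 28.945 mg/L
C(35) = 16.866 + 39.760 + 62.523 + 120.439 + 28.945 = 268.534 mg/L

268.534 mg/L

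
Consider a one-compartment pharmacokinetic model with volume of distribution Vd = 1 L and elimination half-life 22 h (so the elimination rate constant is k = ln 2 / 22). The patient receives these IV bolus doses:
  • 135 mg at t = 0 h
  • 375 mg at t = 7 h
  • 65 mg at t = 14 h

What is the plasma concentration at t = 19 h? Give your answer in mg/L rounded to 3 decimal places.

386.658 mg/L

k = ln 2 / 22 = 0.03151 per h
Dose 1 (135 mg at t=0 h): 135·exp(−0.03151·19) = 74.191 mg/L
Dose 2 (375 mg at t=7 h): 375·exp(−0.03151·12) = 256.941 mg/L
Dose 3 (65 mg at t=14 h): 65·exp(−0.03151·5) = 55.526 mg/L
C(19) = 74.191 + 256.941 + 55.526 = 386.658 mg/L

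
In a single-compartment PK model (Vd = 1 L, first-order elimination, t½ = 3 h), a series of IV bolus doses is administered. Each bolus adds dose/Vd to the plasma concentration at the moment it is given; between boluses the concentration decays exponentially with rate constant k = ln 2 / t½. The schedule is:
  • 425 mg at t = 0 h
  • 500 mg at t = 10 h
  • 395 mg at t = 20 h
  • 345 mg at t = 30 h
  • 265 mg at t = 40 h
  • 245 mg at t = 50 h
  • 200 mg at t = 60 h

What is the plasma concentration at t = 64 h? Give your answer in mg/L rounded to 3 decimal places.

k = ln 2 / 3 = 0.23105 per h
Dose 1 (425 mg at t=0 h): 425·exp(−0.23105·64) = 0.000 mg/L
Dose 2 (500 mg at t=10 h): 500·exp(−0.23105·54) = 0.002 mg/L
Dose 3 (395 mg at t=20 h): 395·exp(−0.23105·44) = 0.015 mg/L
Dose 4 (345 mg at t=30 h): 345·exp(−0.23105·34) = 0.134 mg/L
Dose 5 (265 mg at t=40 h): 265·exp(−0.23105·24) = 1.035 mg/L
Dose 6 (245 mg at t=50 h): 245·exp(−0.23105·14) = 9.646 mg/L
Dose 7 (200 mg at t=60 h): 200·exp(−0.23105·4) = 79.370 mg/L
C(64) = 0.000 + 0.002 + 0.015 + 0.134 + 1.035 + 9.646 + 79.370 = 90.202 mg/L

90.202 mg/L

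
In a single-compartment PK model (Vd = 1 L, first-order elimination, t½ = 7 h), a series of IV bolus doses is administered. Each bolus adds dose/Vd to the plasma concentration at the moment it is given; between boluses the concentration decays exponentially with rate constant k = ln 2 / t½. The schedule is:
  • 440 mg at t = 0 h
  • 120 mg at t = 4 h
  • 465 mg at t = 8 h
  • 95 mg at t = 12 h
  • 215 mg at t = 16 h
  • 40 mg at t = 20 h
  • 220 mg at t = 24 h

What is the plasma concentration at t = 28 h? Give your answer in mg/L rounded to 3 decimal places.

k = ln 2 / 7 = 0.09902 per h
Dose 1 (440 mg at t=0 h): 440·exp(−0.09902·28) = 27.500 mg/L
Dose 2 (120 mg at t=4 h): 120·exp(−0.09902·24) = 11.145 mg/L
Dose 3 (465 mg at t=8 h): 465·exp(−0.09902·20) = 64.175 mg/L
Dose 4 (95 mg at t=12 h): 95·exp(−0.09902·16) = 19.483 mg/L
Dose 5 (215 mg at t=16 h): 215·exp(−0.09902·12) = 65.522 mg/L
Dose 6 (40 mg at t=20 h): 40·exp(−0.09902·8) = 18.114 mg/L
Dose 7 (220 mg at t=24 h): 220·exp(−0.09902·4) = 148.049 mg/L
C(28) = 27.500 + 11.145 + 64.175 + 19.483 + 65.522 + 18.114 + 148.049 = 353.989 mg/L

353.989 mg/L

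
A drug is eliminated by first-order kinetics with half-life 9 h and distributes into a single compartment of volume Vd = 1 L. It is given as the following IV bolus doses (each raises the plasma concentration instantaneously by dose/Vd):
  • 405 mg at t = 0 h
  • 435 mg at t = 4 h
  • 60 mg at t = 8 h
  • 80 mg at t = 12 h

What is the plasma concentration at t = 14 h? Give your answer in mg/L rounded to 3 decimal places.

445.535 mg/L

k = ln 2 / 9 = 0.07702 per h
Dose 1 (405 mg at t=0 h): 405·exp(−0.07702·14) = 137.780 mg/L
Dose 2 (435 mg at t=4 h): 435·exp(−0.07702·10) = 201.378 mg/L
Dose 3 (60 mg at t=8 h): 60·exp(−0.07702·6) = 37.798 mg/L
Dose 4 (80 mg at t=12 h): 80·exp(−0.07702·2) = 68.580 mg/L
C(14) = 137.780 + 201.378 + 37.798 + 68.580 = 445.535 mg/L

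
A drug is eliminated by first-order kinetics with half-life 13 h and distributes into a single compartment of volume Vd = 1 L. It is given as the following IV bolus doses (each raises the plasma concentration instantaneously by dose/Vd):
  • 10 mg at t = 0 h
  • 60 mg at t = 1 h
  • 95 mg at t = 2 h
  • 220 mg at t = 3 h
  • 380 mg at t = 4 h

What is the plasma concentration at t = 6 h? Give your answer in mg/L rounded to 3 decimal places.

659.018 mg/L

k = ln 2 / 13 = 0.05332 per h
Dose 1 (10 mg at t=0 h): 10·exp(−0.05332·6) = 7.262 mg/L
Dose 2 (60 mg at t=1 h): 60·exp(−0.05332·5) = 45.959 mg/L
Dose 3 (95 mg at t=2 h): 95·exp(−0.05332·4) = 76.754 mg/L
Dose 4 (220 mg at t=3 h): 220·exp(−0.05332·3) = 187.480 mg/L
Dose 5 (380 mg at t=4 h): 380·exp(−0.05332·2) = 341.563 mg/L
C(6) = 7.262 + 45.959 + 76.754 + 187.480 + 341.563 = 659.018 mg/L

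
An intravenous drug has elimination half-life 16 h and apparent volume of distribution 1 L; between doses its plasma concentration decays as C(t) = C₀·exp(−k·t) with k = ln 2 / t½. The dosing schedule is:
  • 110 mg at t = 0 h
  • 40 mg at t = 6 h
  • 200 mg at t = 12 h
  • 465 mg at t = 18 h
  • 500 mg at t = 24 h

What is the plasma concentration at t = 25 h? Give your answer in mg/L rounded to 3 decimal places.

990.847 mg/L

k = ln 2 / 16 = 0.04332 per h
Dose 1 (110 mg at t=0 h): 110·exp(−0.04332·25) = 37.242 mg/L
Dose 2 (40 mg at t=6 h): 40·exp(−0.04332·19) = 17.563 mg/L
Dose 3 (200 mg at t=12 h): 200·exp(−0.04332·13) = 113.879 mg/L
Dose 4 (465 mg at t=18 h): 465·exp(−0.04332·7) = 343.362 mg/L
Dose 5 (500 mg at t=24 h): 500·exp(−0.04332·1) = 478.802 mg/L
C(25) = 37.242 + 17.563 + 113.879 + 343.362 + 478.802 = 990.847 mg/L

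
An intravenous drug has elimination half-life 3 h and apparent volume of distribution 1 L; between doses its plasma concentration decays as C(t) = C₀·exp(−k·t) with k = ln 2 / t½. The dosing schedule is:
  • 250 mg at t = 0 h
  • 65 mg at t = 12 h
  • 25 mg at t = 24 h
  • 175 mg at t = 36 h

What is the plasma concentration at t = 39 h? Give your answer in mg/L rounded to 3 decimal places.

k = ln 2 / 3 = 0.23105 per h
Dose 1 (250 mg at t=0 h): 250·exp(−0.23105·39) = 0.031 mg/L
Dose 2 (65 mg at t=12 h): 65·exp(−0.23105·27) = 0.127 mg/L
Dose 3 (25 mg at t=24 h): 25·exp(−0.23105·15) = 0.781 mg/L
Dose 4 (175 mg at t=36 h): 175·exp(−0.23105·3) = 87.500 mg/L
C(39) = 0.031 + 0.127 + 0.781 + 87.500 = 88.439 mg/L

88.439 mg/L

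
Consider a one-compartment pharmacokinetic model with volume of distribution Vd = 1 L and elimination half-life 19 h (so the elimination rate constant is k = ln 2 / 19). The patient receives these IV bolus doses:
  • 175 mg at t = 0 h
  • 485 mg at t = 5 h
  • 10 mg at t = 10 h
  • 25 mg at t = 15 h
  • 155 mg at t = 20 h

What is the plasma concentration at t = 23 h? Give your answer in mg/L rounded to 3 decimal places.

k = ln 2 / 19 = 0.03648 per h
Dose 1 (175 mg at t=0 h): 175·exp(−0.03648·23) = 75.619 mg/L
Dose 2 (485 mg at t=5 h): 485·exp(−0.03648·18) = 251.510 mg/L
Dose 3 (10 mg at t=10 h): 10·exp(−0.03648·13) = 6.223 mg/L
Dose 4 (25 mg at t=15 h): 25·exp(−0.03648·8) = 18.672 mg/L
Dose 5 (155 mg at t=20 h): 155·exp(−0.03648·3) = 138.931 mg/L
C(23) = 75.619 + 251.510 + 6.223 + 18.672 + 138.931 = 490.956 mg/L

490.956 mg/L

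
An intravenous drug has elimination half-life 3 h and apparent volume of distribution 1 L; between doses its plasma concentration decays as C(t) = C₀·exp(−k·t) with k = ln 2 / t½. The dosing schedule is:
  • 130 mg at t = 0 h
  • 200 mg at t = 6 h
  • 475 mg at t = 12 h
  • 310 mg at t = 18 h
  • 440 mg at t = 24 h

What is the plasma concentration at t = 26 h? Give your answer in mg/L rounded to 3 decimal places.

k = ln 2 / 3 = 0.23105 per h
Dose 1 (130 mg at t=0 h): 130·exp(−0.23105·26) = 0.320 mg/L
Dose 2 (200 mg at t=6 h): 200·exp(−0.23105·20) = 1.969 mg/L
Dose 3 (475 mg at t=12 h): 475·exp(−0.23105·14) = 18.702 mg/L
Dose 4 (310 mg at t=18 h): 310·exp(−0.23105·8) = 48.822 mg/L
Dose 5 (440 mg at t=24 h): 440·exp(−0.23105·2) = 277.183 mg/L
C(26) = 0.320 + 1.969 + 18.702 + 48.822 + 277.183 = 346.995 mg/L

346.995 mg/L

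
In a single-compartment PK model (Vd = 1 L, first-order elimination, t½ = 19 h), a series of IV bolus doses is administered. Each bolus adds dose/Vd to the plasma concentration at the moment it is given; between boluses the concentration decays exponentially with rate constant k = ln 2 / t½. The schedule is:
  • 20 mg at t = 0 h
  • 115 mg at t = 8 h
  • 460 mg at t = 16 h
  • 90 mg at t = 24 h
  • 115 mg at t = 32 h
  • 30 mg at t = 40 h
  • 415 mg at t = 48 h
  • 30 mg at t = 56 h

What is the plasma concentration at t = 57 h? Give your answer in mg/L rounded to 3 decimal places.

541.935 mg/L

k = ln 2 / 19 = 0.03648 per h
Dose 1 (20 mg at t=0 h): 20·exp(−0.03648·57) = 2.500 mg/L
Dose 2 (115 mg at t=8 h): 115·exp(−0.03648·49) = 19.247 mg/L
Dose 3 (460 mg at t=16 h): 460·exp(−0.03648·41) = 103.078 mg/L
Dose 4 (90 mg at t=24 h): 90·exp(−0.03648·33) = 27.002 mg/L
Dose 5 (115 mg at t=32 h): 115·exp(−0.03648·25) = 46.196 mg/L
Dose 6 (30 mg at t=40 h): 30·exp(−0.03648·17) = 16.135 mg/L
Dose 7 (415 mg at t=48 h): 415·exp(−0.03648·9) = 298.851 mg/L
Dose 8 (30 mg at t=56 h): 30·exp(−0.03648·1) = 28.925 mg/L
C(57) = 2.500 + 19.247 + 103.078 + 27.002 + 46.196 + 16.135 + 298.851 + 28.925 = 541.935 mg/L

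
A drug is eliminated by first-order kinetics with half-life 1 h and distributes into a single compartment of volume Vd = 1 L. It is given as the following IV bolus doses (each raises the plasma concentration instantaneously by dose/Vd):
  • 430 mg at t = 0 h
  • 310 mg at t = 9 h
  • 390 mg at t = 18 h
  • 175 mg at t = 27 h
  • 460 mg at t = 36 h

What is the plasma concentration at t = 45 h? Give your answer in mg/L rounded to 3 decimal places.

0.899 mg/L

k = ln 2 / 1 = 0.69315 per h
Dose 1 (430 mg at t=0 h): 430·exp(−0.69315·45) = 0.000 mg/L
Dose 2 (310 mg at t=9 h): 310·exp(−0.69315·36) = 0.000 mg/L
Dose 3 (390 mg at t=18 h): 390·exp(−0.69315·27) = 0.000 mg/L
Dose 4 (175 mg at t=27 h): 175·exp(−0.69315·18) = 0.001 mg/L
Dose 5 (460 mg at t=36 h): 460·exp(−0.69315·9) = 0.898 mg/L
C(45) = 0.000 + 0.000 + 0.000 + 0.001 + 0.898 = 0.899 mg/L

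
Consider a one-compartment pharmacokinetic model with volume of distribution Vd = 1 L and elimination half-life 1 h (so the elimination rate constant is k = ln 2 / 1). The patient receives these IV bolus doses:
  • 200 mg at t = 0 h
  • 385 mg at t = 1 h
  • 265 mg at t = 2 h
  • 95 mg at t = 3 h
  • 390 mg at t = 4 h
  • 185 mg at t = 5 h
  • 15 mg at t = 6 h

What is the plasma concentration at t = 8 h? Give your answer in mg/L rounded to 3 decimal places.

62.148 mg/L

k = ln 2 / 1 = 0.69315 per h
Dose 1 (200 mg at t=0 h): 200·exp(−0.69315·8) = 0.781 mg/L
Dose 2 (385 mg at t=1 h): 385·exp(−0.69315·7) = 3.008 mg/L
Dose 3 (265 mg at t=2 h): 265·exp(−0.69315·6) = 4.141 mg/L
Dose 4 (95 mg at t=3 h): 95·exp(−0.69315·5) = 2.969 mg/L
Dose 5 (390 mg at t=4 h): 390·exp(−0.69315·4) = 24.375 mg/L
Dose 6 (185 mg at t=5 h): 185·exp(−0.69315·3) = 23.125 mg/L
Dose 7 (15 mg at t=6 h): 15·exp(−0.69315·2) = 3.750 mg/L
C(8) = 0.781 + 3.008 + 4.141 + 2.969 + 24.375 + 23.125 + 3.750 = 62.148 mg/L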